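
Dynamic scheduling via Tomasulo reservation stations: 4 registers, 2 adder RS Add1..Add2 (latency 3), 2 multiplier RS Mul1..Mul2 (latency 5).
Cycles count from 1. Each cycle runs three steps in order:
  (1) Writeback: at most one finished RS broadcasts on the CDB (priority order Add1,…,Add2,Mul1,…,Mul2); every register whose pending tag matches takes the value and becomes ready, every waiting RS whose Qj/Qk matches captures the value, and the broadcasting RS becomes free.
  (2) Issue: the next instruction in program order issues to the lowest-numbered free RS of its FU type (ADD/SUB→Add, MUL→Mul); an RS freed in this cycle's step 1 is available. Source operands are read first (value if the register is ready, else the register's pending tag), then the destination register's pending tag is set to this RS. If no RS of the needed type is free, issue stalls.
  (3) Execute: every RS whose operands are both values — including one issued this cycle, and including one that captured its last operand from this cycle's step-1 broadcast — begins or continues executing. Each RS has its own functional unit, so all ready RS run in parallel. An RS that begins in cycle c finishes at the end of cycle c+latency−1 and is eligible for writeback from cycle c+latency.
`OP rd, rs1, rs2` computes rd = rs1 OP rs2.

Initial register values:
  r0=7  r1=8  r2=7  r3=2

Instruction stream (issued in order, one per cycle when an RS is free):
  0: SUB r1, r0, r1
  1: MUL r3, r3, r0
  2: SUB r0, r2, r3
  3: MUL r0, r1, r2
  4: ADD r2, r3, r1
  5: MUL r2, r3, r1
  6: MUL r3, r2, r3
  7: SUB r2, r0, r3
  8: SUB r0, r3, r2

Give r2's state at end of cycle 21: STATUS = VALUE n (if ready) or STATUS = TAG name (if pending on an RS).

c1: issue SUB r1<-Add1 | r0:7,r1:Add1,r2:7,r3:2
c2: issue MUL r3<-Mul1 | r0:7,r1:Add1,r2:7,r3:Mul1
c3: issue SUB r0<-Add2 | r0:Add2,r1:Add1,r2:7,r3:Mul1
c4: CDB Add1=-1; issue MUL r0<-Mul2 | r0:Mul2,r1:-1,r2:7,r3:Mul1
c5: issue ADD r2<-Add1 | r0:Mul2,r1:-1,r2:Add1,r3:Mul1
c6: stall | r0:Mul2,r1:-1,r2:Add1,r3:Mul1
c7: CDB Mul1=14; issue MUL r2<-Mul1 | r0:Mul2,r1:-1,r2:Mul1,r3:14
c8: stall | r0:Mul2,r1:-1,r2:Mul1,r3:14
c9: CDB Mul2=-7; issue MUL r3<-Mul2 | r0:-7,r1:-1,r2:Mul1,r3:Mul2
c10: CDB Add1=13; issue SUB r2<-Add1 | r0:-7,r1:-1,r2:Add1,r3:Mul2
c11: CDB Add2=-7; issue SUB r0<-Add2 | r0:Add2,r1:-1,r2:Add1,r3:Mul2
c12: CDB Mul1=-14 | r0:Add2,r1:-1,r2:Add1,r3:Mul2
c13: - | r0:Add2,r1:-1,r2:Add1,r3:Mul2
c14: - | r0:Add2,r1:-1,r2:Add1,r3:Mul2
c15: - | r0:Add2,r1:-1,r2:Add1,r3:Mul2
c16: - | r0:Add2,r1:-1,r2:Add1,r3:Mul2
c17: CDB Mul2=-196 | r0:Add2,r1:-1,r2:Add1,r3:-196
c18: - | r0:Add2,r1:-1,r2:Add1,r3:-196
c19: - | r0:Add2,r1:-1,r2:Add1,r3:-196
c20: CDB Add1=189 | r0:Add2,r1:-1,r2:189,r3:-196
c21: - | r0:Add2,r1:-1,r2:189,r3:-196

STATUS = VALUE 189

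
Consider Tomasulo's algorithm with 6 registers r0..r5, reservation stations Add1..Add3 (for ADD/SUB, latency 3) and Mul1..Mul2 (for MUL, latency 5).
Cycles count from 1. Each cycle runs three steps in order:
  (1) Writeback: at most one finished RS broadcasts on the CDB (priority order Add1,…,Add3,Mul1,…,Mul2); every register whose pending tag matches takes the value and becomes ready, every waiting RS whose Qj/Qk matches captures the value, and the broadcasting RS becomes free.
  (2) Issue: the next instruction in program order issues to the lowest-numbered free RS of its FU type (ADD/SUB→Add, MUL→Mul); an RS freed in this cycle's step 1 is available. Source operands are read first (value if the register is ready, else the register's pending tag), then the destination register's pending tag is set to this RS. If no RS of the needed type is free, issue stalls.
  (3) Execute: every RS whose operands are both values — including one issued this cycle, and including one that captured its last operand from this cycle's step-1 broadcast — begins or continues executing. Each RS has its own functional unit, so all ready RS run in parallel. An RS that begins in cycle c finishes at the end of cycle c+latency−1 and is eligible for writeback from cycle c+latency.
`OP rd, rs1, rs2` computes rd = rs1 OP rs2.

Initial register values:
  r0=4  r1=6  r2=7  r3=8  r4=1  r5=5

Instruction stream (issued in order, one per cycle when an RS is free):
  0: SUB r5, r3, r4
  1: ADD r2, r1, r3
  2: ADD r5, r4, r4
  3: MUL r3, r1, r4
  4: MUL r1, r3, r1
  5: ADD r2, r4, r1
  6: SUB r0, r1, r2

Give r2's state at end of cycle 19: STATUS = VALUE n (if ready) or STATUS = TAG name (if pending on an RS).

STATUS = VALUE 37

cycle 1: issue SUB r5<-Add1 // r0:4,r1:6,r2:7,r3:8,r4:1,r5:Add1
cycle 2: issue ADD r2<-Add2 // r0:4,r1:6,r2:Add2,r3:8,r4:1,r5:Add1
cycle 3: issue ADD r5<-Add3 // r0:4,r1:6,r2:Add2,r3:8,r4:1,r5:Add3
cycle 4: CDB Add1=7; issue MUL r3<-Mul1 // r0:4,r1:6,r2:Add2,r3:Mul1,r4:1,r5:Add3
cycle 5: CDB Add2=14; issue MUL r1<-Mul2 // r0:4,r1:Mul2,r2:14,r3:Mul1,r4:1,r5:Add3
cycle 6: CDB Add3=2; issue ADD r2<-Add1 // r0:4,r1:Mul2,r2:Add1,r3:Mul1,r4:1,r5:2
cycle 7: issue SUB r0<-Add2 // r0:Add2,r1:Mul2,r2:Add1,r3:Mul1,r4:1,r5:2
cycle 8: - // r0:Add2,r1:Mul2,r2:Add1,r3:Mul1,r4:1,r5:2
cycle 9: CDB Mul1=6 // r0:Add2,r1:Mul2,r2:Add1,r3:6,r4:1,r5:2
cycle 10: - // r0:Add2,r1:Mul2,r2:Add1,r3:6,r4:1,r5:2
cycle 11: - // r0:Add2,r1:Mul2,r2:Add1,r3:6,r4:1,r5:2
cycle 12: - // r0:Add2,r1:Mul2,r2:Add1,r3:6,r4:1,r5:2
cycle 13: - // r0:Add2,r1:Mul2,r2:Add1,r3:6,r4:1,r5:2
cycle 14: CDB Mul2=36 // r0:Add2,r1:36,r2:Add1,r3:6,r4:1,r5:2
cycle 15: - // r0:Add2,r1:36,r2:Add1,r3:6,r4:1,r5:2
cycle 16: - // r0:Add2,r1:36,r2:Add1,r3:6,r4:1,r5:2
cycle 17: CDB Add1=37 // r0:Add2,r1:36,r2:37,r3:6,r4:1,r5:2
cycle 18: - // r0:Add2,r1:36,r2:37,r3:6,r4:1,r5:2
cycle 19: - // r0:Add2,r1:36,r2:37,r3:6,r4:1,r5:2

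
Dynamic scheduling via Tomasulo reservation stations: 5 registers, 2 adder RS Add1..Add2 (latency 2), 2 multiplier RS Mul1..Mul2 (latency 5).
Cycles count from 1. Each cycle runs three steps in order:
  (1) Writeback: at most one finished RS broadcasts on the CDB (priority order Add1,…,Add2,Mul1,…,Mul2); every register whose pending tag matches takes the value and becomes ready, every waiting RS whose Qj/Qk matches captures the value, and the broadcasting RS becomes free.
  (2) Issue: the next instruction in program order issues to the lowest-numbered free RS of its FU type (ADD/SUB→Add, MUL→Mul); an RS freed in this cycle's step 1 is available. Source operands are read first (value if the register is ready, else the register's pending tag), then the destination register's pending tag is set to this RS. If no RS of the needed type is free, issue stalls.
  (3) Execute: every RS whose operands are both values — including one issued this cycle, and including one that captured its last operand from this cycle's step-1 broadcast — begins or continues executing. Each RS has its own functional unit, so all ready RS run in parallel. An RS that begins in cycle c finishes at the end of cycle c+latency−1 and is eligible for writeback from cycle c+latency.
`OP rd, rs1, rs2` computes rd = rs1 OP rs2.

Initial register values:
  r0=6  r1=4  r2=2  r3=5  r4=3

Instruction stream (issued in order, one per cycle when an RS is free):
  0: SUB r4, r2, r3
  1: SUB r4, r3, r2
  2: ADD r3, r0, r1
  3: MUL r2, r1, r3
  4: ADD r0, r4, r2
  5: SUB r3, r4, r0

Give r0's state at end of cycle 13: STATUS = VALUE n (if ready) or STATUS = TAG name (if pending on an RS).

cycle 1: issue SUB r4<-Add1 // r0:6,r1:4,r2:2,r3:5,r4:Add1
cycle 2: issue SUB r4<-Add2 // r0:6,r1:4,r2:2,r3:5,r4:Add2
cycle 3: CDB Add1=-3; issue ADD r3<-Add1 // r0:6,r1:4,r2:2,r3:Add1,r4:Add2
cycle 4: CDB Add2=3; issue MUL r2<-Mul1 // r0:6,r1:4,r2:Mul1,r3:Add1,r4:3
cycle 5: CDB Add1=10; issue ADD r0<-Add1 // r0:Add1,r1:4,r2:Mul1,r3:10,r4:3
cycle 6: issue SUB r3<-Add2 // r0:Add1,r1:4,r2:Mul1,r3:Add2,r4:3
cycle 7: - // r0:Add1,r1:4,r2:Mul1,r3:Add2,r4:3
cycle 8: - // r0:Add1,r1:4,r2:Mul1,r3:Add2,r4:3
cycle 9: - // r0:Add1,r1:4,r2:Mul1,r3:Add2,r4:3
cycle 10: CDB Mul1=40 // r0:Add1,r1:4,r2:40,r3:Add2,r4:3
cycle 11: - // r0:Add1,r1:4,r2:40,r3:Add2,r4:3
cycle 12: CDB Add1=43 // r0:43,r1:4,r2:40,r3:Add2,r4:3
cycle 13: - // r0:43,r1:4,r2:40,r3:Add2,r4:3

STATUS = VALUE 43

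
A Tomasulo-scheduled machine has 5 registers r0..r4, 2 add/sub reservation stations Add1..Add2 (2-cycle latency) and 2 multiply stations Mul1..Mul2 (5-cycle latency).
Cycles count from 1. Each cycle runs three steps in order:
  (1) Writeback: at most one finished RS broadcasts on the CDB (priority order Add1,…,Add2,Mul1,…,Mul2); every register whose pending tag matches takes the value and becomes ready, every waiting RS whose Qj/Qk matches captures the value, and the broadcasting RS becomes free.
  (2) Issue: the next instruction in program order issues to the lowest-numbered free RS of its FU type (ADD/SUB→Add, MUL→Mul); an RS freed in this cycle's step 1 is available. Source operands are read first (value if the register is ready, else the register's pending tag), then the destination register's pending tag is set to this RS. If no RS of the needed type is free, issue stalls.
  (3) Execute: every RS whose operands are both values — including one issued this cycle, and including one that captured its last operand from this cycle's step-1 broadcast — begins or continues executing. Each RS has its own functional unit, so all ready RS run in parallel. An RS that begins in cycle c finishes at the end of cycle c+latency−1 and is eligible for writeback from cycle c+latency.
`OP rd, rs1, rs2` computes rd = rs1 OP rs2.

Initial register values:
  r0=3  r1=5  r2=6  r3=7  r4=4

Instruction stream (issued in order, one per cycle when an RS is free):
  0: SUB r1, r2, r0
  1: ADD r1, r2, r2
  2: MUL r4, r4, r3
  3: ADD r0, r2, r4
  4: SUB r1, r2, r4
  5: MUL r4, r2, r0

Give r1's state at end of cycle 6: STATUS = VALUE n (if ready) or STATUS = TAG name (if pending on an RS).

cycle 1: issue SUB r1<-Add1 // r0:3,r1:Add1,r2:6,r3:7,r4:4
cycle 2: issue ADD r1<-Add2 // r0:3,r1:Add2,r2:6,r3:7,r4:4
cycle 3: CDB Add1=3; issue MUL r4<-Mul1 // r0:3,r1:Add2,r2:6,r3:7,r4:Mul1
cycle 4: CDB Add2=12; issue ADD r0<-Add1 // r0:Add1,r1:12,r2:6,r3:7,r4:Mul1
cycle 5: issue SUB r1<-Add2 // r0:Add1,r1:Add2,r2:6,r3:7,r4:Mul1
cycle 6: issue MUL r4<-Mul2 // r0:Add1,r1:Add2,r2:6,r3:7,r4:Mul2

STATUS = TAG Add2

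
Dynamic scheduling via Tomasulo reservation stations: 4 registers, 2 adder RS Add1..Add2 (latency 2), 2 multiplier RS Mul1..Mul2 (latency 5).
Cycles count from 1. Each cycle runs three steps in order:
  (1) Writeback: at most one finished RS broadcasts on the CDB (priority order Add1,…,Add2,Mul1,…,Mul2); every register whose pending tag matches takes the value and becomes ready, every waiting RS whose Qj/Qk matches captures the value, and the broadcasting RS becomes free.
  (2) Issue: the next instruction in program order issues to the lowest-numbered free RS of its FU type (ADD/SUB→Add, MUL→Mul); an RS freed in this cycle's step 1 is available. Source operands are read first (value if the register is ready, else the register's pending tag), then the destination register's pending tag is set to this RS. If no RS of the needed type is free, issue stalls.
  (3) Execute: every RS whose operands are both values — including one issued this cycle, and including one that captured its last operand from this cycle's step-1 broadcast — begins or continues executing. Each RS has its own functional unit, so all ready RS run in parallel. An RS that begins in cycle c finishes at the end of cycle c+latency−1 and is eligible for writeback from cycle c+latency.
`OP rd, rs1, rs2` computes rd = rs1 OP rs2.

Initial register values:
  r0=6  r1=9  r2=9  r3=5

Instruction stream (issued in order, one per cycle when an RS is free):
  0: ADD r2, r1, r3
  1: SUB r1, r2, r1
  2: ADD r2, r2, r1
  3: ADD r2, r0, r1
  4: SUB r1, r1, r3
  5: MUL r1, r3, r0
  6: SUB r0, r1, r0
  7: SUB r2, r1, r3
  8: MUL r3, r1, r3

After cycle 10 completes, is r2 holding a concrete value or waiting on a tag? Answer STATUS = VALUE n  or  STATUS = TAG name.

STATUS = TAG Add2

c1: issue ADD r2<-Add1 | r0:6,r1:9,r2:Add1,r3:5
c2: issue SUB r1<-Add2 | r0:6,r1:Add2,r2:Add1,r3:5
c3: CDB Add1=14; issue ADD r2<-Add1 | r0:6,r1:Add2,r2:Add1,r3:5
c4: stall | r0:6,r1:Add2,r2:Add1,r3:5
c5: CDB Add2=5; issue ADD r2<-Add2 | r0:6,r1:5,r2:Add2,r3:5
c6: stall | r0:6,r1:5,r2:Add2,r3:5
c7: CDB Add1=19; issue SUB r1<-Add1 | r0:6,r1:Add1,r2:Add2,r3:5
c8: CDB Add2=11; issue MUL r1<-Mul1 | r0:6,r1:Mul1,r2:11,r3:5
c9: CDB Add1=0; issue SUB r0<-Add1 | r0:Add1,r1:Mul1,r2:11,r3:5
c10: issue SUB r2<-Add2 | r0:Add1,r1:Mul1,r2:Add2,r3:5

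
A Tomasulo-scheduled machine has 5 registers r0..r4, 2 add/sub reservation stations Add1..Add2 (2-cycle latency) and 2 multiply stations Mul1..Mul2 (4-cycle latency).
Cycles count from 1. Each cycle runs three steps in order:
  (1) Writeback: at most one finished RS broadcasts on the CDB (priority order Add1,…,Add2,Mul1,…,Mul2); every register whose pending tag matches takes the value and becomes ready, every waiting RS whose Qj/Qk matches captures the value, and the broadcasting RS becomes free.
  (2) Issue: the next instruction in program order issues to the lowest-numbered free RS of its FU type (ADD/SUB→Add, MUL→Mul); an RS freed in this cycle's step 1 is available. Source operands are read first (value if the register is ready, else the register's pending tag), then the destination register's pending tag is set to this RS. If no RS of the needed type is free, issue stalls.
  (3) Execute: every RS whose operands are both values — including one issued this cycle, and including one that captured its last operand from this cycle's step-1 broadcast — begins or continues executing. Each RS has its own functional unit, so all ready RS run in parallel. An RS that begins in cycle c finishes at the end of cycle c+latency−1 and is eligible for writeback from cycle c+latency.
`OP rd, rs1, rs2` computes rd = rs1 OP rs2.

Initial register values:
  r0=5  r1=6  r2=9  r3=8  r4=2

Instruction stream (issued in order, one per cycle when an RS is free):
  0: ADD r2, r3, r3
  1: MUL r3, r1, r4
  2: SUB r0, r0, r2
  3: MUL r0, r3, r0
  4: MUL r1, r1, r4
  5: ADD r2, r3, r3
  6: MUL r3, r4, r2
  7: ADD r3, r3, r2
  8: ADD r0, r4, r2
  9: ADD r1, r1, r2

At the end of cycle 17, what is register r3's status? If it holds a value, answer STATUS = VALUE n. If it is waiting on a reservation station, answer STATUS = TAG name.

cycle 1: issue ADD r2<-Add1 // r0:5,r1:6,r2:Add1,r3:8,r4:2
cycle 2: issue MUL r3<-Mul1 // r0:5,r1:6,r2:Add1,r3:Mul1,r4:2
cycle 3: CDB Add1=16; issue SUB r0<-Add1 // r0:Add1,r1:6,r2:16,r3:Mul1,r4:2
cycle 4: issue MUL r0<-Mul2 // r0:Mul2,r1:6,r2:16,r3:Mul1,r4:2
cycle 5: CDB Add1=-11; stall // r0:Mul2,r1:6,r2:16,r3:Mul1,r4:2
cycle 6: CDB Mul1=12; issue MUL r1<-Mul1 // r0:Mul2,r1:Mul1,r2:16,r3:12,r4:2
cycle 7: issue ADD r2<-Add1 // r0:Mul2,r1:Mul1,r2:Add1,r3:12,r4:2
cycle 8: stall // r0:Mul2,r1:Mul1,r2:Add1,r3:12,r4:2
cycle 9: CDB Add1=24; stall // r0:Mul2,r1:Mul1,r2:24,r3:12,r4:2
cycle 10: CDB Mul1=12; issue MUL r3<-Mul1 // r0:Mul2,r1:12,r2:24,r3:Mul1,r4:2
cycle 11: CDB Mul2=-132; issue ADD r3<-Add1 // r0:-132,r1:12,r2:24,r3:Add1,r4:2
cycle 12: issue ADD r0<-Add2 // r0:Add2,r1:12,r2:24,r3:Add1,r4:2
cycle 13: stall // r0:Add2,r1:12,r2:24,r3:Add1,r4:2
cycle 14: CDB Add2=26; issue ADD r1<-Add2 // r0:26,r1:Add2,r2:24,r3:Add1,r4:2
cycle 15: CDB Mul1=48 // r0:26,r1:Add2,r2:24,r3:Add1,r4:2
cycle 16: CDB Add2=36 // r0:26,r1:36,r2:24,r3:Add1,r4:2
cycle 17: CDB Add1=72 // r0:26,r1:36,r2:24,r3:72,r4:2

STATUS = VALUE 72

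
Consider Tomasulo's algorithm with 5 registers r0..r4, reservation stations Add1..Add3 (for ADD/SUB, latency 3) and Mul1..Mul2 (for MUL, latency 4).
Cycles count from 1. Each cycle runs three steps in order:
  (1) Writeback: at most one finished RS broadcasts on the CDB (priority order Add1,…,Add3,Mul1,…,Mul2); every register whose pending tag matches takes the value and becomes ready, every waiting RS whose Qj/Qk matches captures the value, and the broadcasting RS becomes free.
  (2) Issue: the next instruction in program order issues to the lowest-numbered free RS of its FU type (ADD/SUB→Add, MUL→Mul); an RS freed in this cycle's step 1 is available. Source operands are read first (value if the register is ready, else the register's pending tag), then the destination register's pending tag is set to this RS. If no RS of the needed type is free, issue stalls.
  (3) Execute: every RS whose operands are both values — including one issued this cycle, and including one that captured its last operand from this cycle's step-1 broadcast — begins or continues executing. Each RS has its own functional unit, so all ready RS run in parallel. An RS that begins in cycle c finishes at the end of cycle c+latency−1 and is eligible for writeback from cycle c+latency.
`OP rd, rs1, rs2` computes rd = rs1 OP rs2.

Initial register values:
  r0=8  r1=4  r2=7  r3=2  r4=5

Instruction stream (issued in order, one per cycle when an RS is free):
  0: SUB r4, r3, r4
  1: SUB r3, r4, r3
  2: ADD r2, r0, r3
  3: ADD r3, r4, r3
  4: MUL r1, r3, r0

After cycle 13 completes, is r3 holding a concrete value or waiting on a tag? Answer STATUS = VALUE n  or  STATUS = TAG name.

STATUS = VALUE -8

  c1: issue SUB r4<-Add1  regs: r0:8,r1:4,r2:7,r3:2,r4:Add1
  c2: issue SUB r3<-Add2  regs: r0:8,r1:4,r2:7,r3:Add2,r4:Add1
  c3: issue ADD r2<-Add3  regs: r0:8,r1:4,r2:Add3,r3:Add2,r4:Add1
  c4: CDB Add1=-3; issue ADD r3<-Add1  regs: r0:8,r1:4,r2:Add3,r3:Add1,r4:-3
  c5: issue MUL r1<-Mul1  regs: r0:8,r1:Mul1,r2:Add3,r3:Add1,r4:-3
  c6: -  regs: r0:8,r1:Mul1,r2:Add3,r3:Add1,r4:-3
  c7: CDB Add2=-5  regs: r0:8,r1:Mul1,r2:Add3,r3:Add1,r4:-3
  c8: -  regs: r0:8,r1:Mul1,r2:Add3,r3:Add1,r4:-3
  c9: -  regs: r0:8,r1:Mul1,r2:Add3,r3:Add1,r4:-3
  c10: CDB Add1=-8  regs: r0:8,r1:Mul1,r2:Add3,r3:-8,r4:-3
  c11: CDB Add3=3  regs: r0:8,r1:Mul1,r2:3,r3:-8,r4:-3
  c12: -  regs: r0:8,r1:Mul1,r2:3,r3:-8,r4:-3
  c13: -  regs: r0:8,r1:Mul1,r2:3,r3:-8,r4:-3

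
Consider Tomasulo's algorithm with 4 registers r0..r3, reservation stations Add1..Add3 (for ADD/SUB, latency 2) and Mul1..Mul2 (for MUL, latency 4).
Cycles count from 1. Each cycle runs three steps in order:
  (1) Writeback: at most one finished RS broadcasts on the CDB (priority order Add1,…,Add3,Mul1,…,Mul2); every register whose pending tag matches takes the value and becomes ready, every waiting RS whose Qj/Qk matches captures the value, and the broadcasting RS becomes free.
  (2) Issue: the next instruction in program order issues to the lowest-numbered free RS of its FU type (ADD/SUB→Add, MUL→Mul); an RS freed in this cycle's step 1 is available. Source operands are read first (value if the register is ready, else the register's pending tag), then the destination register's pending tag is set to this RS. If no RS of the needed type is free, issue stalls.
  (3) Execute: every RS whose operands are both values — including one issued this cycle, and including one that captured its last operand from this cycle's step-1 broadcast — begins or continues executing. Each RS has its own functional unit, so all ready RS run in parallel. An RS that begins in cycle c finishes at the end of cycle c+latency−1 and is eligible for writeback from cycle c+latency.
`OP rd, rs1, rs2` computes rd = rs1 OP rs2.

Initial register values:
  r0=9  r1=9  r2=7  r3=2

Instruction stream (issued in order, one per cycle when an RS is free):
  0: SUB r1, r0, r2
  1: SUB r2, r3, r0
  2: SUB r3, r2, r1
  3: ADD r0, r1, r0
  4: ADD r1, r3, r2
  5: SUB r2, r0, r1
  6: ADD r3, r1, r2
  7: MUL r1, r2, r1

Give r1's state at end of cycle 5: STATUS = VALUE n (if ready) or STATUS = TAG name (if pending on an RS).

STATUS = TAG Add3

  c1: issue SUB r1<-Add1  regs: r0:9,r1:Add1,r2:7,r3:2
  c2: issue SUB r2<-Add2  regs: r0:9,r1:Add1,r2:Add2,r3:2
  c3: CDB Add1=2; issue SUB r3<-Add1  regs: r0:9,r1:2,r2:Add2,r3:Add1
  c4: CDB Add2=-7; issue ADD r0<-Add2  regs: r0:Add2,r1:2,r2:-7,r3:Add1
  c5: issue ADD r1<-Add3  regs: r0:Add2,r1:Add3,r2:-7,r3:Add1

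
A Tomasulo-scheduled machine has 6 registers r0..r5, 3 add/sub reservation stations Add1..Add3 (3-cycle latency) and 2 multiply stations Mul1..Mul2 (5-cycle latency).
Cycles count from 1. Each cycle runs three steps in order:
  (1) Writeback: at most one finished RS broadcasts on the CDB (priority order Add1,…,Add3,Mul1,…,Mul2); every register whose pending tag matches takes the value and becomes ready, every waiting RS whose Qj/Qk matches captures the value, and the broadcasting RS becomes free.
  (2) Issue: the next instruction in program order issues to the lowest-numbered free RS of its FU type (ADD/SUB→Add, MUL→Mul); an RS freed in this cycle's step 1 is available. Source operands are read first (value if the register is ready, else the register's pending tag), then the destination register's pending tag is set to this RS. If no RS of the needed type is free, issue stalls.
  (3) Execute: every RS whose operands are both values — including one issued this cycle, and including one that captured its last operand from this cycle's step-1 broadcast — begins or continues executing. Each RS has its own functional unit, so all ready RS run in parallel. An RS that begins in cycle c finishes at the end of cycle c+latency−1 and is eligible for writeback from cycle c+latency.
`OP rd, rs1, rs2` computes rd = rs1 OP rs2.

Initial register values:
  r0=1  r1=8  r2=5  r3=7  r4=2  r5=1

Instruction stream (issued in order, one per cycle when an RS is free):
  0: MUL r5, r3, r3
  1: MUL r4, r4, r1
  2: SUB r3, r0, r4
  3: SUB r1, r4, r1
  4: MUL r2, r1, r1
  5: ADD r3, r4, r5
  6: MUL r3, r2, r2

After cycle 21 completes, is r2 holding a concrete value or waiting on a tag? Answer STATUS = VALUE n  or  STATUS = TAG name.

STATUS = VALUE 64

cycle 1: issue MUL r5<-Mul1 // r0:1,r1:8,r2:5,r3:7,r4:2,r5:Mul1
cycle 2: issue MUL r4<-Mul2 // r0:1,r1:8,r2:5,r3:7,r4:Mul2,r5:Mul1
cycle 3: issue SUB r3<-Add1 // r0:1,r1:8,r2:5,r3:Add1,r4:Mul2,r5:Mul1
cycle 4: issue SUB r1<-Add2 // r0:1,r1:Add2,r2:5,r3:Add1,r4:Mul2,r5:Mul1
cycle 5: stall // r0:1,r1:Add2,r2:5,r3:Add1,r4:Mul2,r5:Mul1
cycle 6: CDB Mul1=49; issue MUL r2<-Mul1 // r0:1,r1:Add2,r2:Mul1,r3:Add1,r4:Mul2,r5:49
cycle 7: CDB Mul2=16; issue ADD r3<-Add3 // r0:1,r1:Add2,r2:Mul1,r3:Add3,r4:16,r5:49
cycle 8: issue MUL r3<-Mul2 // r0:1,r1:Add2,r2:Mul1,r3:Mul2,r4:16,r5:49
cycle 9: - // r0:1,r1:Add2,r2:Mul1,r3:Mul2,r4:16,r5:49
cycle 10: CDB Add1=-15 // r0:1,r1:Add2,r2:Mul1,r3:Mul2,r4:16,r5:49
cycle 11: CDB Add2=8 // r0:1,r1:8,r2:Mul1,r3:Mul2,r4:16,r5:49
cycle 12: CDB Add3=65 // r0:1,r1:8,r2:Mul1,r3:Mul2,r4:16,r5:49
cycle 13: - // r0:1,r1:8,r2:Mul1,r3:Mul2,r4:16,r5:49
cycle 14: - // r0:1,r1:8,r2:Mul1,r3:Mul2,r4:16,r5:49
cycle 15: - // r0:1,r1:8,r2:Mul1,r3:Mul2,r4:16,r5:49
cycle 16: CDB Mul1=64 // r0:1,r1:8,r2:64,r3:Mul2,r4:16,r5:49
cycle 17: - // r0:1,r1:8,r2:64,r3:Mul2,r4:16,r5:49
cycle 18: - // r0:1,r1:8,r2:64,r3:Mul2,r4:16,r5:49
cycle 19: - // r0:1,r1:8,r2:64,r3:Mul2,r4:16,r5:49
cycle 20: - // r0:1,r1:8,r2:64,r3:Mul2,r4:16,r5:49
cycle 21: CDB Mul2=4096 // r0:1,r1:8,r2:64,r3:4096,r4:16,r5:49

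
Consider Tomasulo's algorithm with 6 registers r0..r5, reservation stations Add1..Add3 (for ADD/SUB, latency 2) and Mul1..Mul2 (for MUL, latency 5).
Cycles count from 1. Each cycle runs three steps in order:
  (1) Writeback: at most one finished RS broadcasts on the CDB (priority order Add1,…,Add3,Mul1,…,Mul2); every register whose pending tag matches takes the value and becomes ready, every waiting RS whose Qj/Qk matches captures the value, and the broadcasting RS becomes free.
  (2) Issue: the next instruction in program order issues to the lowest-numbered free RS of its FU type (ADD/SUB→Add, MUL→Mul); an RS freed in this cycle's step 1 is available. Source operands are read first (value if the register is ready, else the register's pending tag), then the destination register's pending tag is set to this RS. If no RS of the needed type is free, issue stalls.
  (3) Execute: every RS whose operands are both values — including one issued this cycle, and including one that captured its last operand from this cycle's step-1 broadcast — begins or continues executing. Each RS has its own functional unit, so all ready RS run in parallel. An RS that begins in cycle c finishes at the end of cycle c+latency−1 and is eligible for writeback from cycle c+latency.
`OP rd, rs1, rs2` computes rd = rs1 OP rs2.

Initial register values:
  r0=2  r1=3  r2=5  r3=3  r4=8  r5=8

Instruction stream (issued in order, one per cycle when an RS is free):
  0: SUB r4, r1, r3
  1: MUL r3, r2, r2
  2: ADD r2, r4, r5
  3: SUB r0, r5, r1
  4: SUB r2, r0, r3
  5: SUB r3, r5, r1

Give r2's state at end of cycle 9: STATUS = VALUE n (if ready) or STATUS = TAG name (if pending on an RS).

  c1: issue SUB r4<-Add1  regs: r0:2,r1:3,r2:5,r3:3,r4:Add1,r5:8
  c2: issue MUL r3<-Mul1  regs: r0:2,r1:3,r2:5,r3:Mul1,r4:Add1,r5:8
  c3: CDB Add1=0; issue ADD r2<-Add1  regs: r0:2,r1:3,r2:Add1,r3:Mul1,r4:0,r5:8
  c4: issue SUB r0<-Add2  regs: r0:Add2,r1:3,r2:Add1,r3:Mul1,r4:0,r5:8
  c5: CDB Add1=8; issue SUB r2<-Add1  regs: r0:Add2,r1:3,r2:Add1,r3:Mul1,r4:0,r5:8
  c6: CDB Add2=5; issue SUB r3<-Add2  regs: r0:5,r1:3,r2:Add1,r3:Add2,r4:0,r5:8
  c7: CDB Mul1=25  regs: r0:5,r1:3,r2:Add1,r3:Add2,r4:0,r5:8
  c8: CDB Add2=5  regs: r0:5,r1:3,r2:Add1,r3:5,r4:0,r5:8
  c9: CDB Add1=-20  regs: r0:5,r1:3,r2:-20,r3:5,r4:0,r5:8

STATUS = VALUE -20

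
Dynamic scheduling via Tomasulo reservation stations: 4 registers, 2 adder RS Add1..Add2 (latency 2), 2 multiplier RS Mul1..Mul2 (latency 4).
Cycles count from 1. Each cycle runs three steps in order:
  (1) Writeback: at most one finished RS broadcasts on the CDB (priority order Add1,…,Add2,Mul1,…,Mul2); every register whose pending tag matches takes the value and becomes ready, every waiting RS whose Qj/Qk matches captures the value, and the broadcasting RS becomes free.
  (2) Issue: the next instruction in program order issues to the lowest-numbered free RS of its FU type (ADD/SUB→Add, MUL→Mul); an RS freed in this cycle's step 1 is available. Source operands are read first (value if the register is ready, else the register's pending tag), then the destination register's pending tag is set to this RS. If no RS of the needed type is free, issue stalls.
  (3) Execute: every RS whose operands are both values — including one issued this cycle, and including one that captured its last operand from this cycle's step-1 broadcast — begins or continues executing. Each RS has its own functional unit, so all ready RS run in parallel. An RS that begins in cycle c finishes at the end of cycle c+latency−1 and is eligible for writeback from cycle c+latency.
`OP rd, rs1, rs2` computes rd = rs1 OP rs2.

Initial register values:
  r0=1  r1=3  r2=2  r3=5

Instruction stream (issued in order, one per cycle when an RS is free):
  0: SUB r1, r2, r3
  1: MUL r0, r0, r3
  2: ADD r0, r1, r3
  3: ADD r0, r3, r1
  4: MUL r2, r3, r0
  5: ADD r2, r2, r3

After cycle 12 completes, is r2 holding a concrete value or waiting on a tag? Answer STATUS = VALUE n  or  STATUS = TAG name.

STATUS = VALUE 15

cycle 1: issue SUB r1<-Add1 // r0:1,r1:Add1,r2:2,r3:5
cycle 2: issue MUL r0<-Mul1 // r0:Mul1,r1:Add1,r2:2,r3:5
cycle 3: CDB Add1=-3; issue ADD r0<-Add1 // r0:Add1,r1:-3,r2:2,r3:5
cycle 4: issue ADD r0<-Add2 // r0:Add2,r1:-3,r2:2,r3:5
cycle 5: CDB Add1=2; issue MUL r2<-Mul2 // r0:Add2,r1:-3,r2:Mul2,r3:5
cycle 6: CDB Add2=2; issue ADD r2<-Add1 // r0:2,r1:-3,r2:Add1,r3:5
cycle 7: CDB Mul1=5 // r0:2,r1:-3,r2:Add1,r3:5
cycle 8: - // r0:2,r1:-3,r2:Add1,r3:5
cycle 9: - // r0:2,r1:-3,r2:Add1,r3:5
cycle 10: CDB Mul2=10 // r0:2,r1:-3,r2:Add1,r3:5
cycle 11: - // r0:2,r1:-3,r2:Add1,r3:5
cycle 12: CDB Add1=15 // r0:2,r1:-3,r2:15,r3:5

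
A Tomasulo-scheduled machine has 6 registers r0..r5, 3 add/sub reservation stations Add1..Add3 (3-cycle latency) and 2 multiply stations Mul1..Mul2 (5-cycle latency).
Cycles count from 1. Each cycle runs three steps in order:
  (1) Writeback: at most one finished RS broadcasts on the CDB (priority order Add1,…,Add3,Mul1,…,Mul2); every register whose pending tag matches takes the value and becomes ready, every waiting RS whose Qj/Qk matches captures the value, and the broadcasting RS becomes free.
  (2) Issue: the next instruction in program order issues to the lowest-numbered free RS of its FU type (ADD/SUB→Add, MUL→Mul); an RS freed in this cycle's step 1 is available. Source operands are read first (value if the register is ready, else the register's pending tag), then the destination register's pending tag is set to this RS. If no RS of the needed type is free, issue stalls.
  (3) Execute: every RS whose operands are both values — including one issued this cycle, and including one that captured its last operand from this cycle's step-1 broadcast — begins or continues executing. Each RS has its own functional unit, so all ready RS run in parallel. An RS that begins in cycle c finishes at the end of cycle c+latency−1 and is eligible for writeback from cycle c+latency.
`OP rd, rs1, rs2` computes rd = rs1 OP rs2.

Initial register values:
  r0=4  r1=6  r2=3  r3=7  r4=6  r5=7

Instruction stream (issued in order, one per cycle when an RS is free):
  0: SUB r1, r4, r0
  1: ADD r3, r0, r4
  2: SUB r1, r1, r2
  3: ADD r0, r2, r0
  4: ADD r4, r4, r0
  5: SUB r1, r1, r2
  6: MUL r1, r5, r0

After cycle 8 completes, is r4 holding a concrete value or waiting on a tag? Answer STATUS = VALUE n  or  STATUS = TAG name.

cycle 1: issue SUB r1<-Add1 // r0:4,r1:Add1,r2:3,r3:7,r4:6,r5:7
cycle 2: issue ADD r3<-Add2 // r0:4,r1:Add1,r2:3,r3:Add2,r4:6,r5:7
cycle 3: issue SUB r1<-Add3 // r0:4,r1:Add3,r2:3,r3:Add2,r4:6,r5:7
cycle 4: CDB Add1=2; issue ADD r0<-Add1 // r0:Add1,r1:Add3,r2:3,r3:Add2,r4:6,r5:7
cycle 5: CDB Add2=10; issue ADD r4<-Add2 // r0:Add1,r1:Add3,r2:3,r3:10,r4:Add2,r5:7
cycle 6: stall // r0:Add1,r1:Add3,r2:3,r3:10,r4:Add2,r5:7
cycle 7: CDB Add1=7; issue SUB r1<-Add1 // r0:7,r1:Add1,r2:3,r3:10,r4:Add2,r5:7
cycle 8: CDB Add3=-1; issue MUL r1<-Mul1 // r0:7,r1:Mul1,r2:3,r3:10,r4:Add2,r5:7

STATUS = TAG Add2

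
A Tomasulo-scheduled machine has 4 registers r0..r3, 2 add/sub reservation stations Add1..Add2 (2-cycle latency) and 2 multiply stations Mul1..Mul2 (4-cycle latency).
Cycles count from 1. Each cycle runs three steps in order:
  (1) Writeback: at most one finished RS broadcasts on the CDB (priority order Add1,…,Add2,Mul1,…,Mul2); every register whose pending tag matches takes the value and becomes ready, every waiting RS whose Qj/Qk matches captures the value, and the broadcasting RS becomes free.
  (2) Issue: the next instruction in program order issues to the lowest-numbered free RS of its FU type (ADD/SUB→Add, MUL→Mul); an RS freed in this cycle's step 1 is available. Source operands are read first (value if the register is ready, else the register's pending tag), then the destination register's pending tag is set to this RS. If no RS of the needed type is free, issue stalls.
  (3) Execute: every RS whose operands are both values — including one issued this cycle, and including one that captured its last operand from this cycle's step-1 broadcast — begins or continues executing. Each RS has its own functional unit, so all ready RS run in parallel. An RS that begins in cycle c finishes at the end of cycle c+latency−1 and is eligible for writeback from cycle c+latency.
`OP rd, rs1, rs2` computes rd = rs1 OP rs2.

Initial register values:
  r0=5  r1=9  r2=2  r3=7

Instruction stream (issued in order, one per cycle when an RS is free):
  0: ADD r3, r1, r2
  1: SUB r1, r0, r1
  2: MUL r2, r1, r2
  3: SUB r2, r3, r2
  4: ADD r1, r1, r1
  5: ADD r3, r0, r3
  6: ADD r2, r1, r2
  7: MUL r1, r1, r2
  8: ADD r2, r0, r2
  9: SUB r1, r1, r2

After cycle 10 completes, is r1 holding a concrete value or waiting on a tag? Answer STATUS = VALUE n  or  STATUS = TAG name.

c1: issue ADD r3<-Add1 | r0:5,r1:9,r2:2,r3:Add1
c2: issue SUB r1<-Add2 | r0:5,r1:Add2,r2:2,r3:Add1
c3: CDB Add1=11; issue MUL r2<-Mul1 | r0:5,r1:Add2,r2:Mul1,r3:11
c4: CDB Add2=-4; issue SUB r2<-Add1 | r0:5,r1:-4,r2:Add1,r3:11
c5: issue ADD r1<-Add2 | r0:5,r1:Add2,r2:Add1,r3:11
c6: stall | r0:5,r1:Add2,r2:Add1,r3:11
c7: CDB Add2=-8; issue ADD r3<-Add2 | r0:5,r1:-8,r2:Add1,r3:Add2
c8: CDB Mul1=-8; stall | r0:5,r1:-8,r2:Add1,r3:Add2
c9: CDB Add2=16; issue ADD r2<-Add2 | r0:5,r1:-8,r2:Add2,r3:16
c10: CDB Add1=19; issue MUL r1<-Mul1 | r0:5,r1:Mul1,r2:Add2,r3:16

STATUS = TAG Mul1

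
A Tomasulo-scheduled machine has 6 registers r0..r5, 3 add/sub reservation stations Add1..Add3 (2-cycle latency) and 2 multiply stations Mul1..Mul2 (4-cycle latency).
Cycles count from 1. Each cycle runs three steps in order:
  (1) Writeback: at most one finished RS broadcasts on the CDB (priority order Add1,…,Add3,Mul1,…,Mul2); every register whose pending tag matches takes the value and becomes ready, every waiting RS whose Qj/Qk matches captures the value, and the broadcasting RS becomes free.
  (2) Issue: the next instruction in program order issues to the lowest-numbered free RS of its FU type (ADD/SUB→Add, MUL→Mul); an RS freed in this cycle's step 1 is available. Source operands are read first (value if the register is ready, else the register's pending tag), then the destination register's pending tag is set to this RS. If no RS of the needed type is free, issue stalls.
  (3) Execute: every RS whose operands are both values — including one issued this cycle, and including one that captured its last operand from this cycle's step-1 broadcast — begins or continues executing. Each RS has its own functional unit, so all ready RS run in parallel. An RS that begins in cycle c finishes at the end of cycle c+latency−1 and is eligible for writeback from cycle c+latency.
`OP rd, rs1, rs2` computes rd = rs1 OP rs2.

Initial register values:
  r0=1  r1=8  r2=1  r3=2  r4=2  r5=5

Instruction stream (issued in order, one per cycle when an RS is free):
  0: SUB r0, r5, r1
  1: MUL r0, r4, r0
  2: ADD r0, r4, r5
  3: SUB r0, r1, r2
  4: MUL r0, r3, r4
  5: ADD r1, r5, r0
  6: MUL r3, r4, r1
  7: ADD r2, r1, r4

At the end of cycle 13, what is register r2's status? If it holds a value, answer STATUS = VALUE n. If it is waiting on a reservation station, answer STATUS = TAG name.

STATUS = VALUE 11

cycle 1: issue SUB r0<-Add1 // r0:Add1,r1:8,r2:1,r3:2,r4:2,r5:5
cycle 2: issue MUL r0<-Mul1 // r0:Mul1,r1:8,r2:1,r3:2,r4:2,r5:5
cycle 3: CDB Add1=-3; issue ADD r0<-Add1 // r0:Add1,r1:8,r2:1,r3:2,r4:2,r5:5
cycle 4: issue SUB r0<-Add2 // r0:Add2,r1:8,r2:1,r3:2,r4:2,r5:5
cycle 5: CDB Add1=7; issue MUL r0<-Mul2 // r0:Mul2,r1:8,r2:1,r3:2,r4:2,r5:5
cycle 6: CDB Add2=7; issue ADD r1<-Add1 // r0:Mul2,r1:Add1,r2:1,r3:2,r4:2,r5:5
cycle 7: CDB Mul1=-6; issue MUL r3<-Mul1 // r0:Mul2,r1:Add1,r2:1,r3:Mul1,r4:2,r5:5
cycle 8: issue ADD r2<-Add2 // r0:Mul2,r1:Add1,r2:Add2,r3:Mul1,r4:2,r5:5
cycle 9: CDB Mul2=4 // r0:4,r1:Add1,r2:Add2,r3:Mul1,r4:2,r5:5
cycle 10: - // r0:4,r1:Add1,r2:Add2,r3:Mul1,r4:2,r5:5
cycle 11: CDB Add1=9 // r0:4,r1:9,r2:Add2,r3:Mul1,r4:2,r5:5
cycle 12: - // r0:4,r1:9,r2:Add2,r3:Mul1,r4:2,r5:5
cycle 13: CDB Add2=11 // r0:4,r1:9,r2:11,r3:Mul1,r4:2,r5:5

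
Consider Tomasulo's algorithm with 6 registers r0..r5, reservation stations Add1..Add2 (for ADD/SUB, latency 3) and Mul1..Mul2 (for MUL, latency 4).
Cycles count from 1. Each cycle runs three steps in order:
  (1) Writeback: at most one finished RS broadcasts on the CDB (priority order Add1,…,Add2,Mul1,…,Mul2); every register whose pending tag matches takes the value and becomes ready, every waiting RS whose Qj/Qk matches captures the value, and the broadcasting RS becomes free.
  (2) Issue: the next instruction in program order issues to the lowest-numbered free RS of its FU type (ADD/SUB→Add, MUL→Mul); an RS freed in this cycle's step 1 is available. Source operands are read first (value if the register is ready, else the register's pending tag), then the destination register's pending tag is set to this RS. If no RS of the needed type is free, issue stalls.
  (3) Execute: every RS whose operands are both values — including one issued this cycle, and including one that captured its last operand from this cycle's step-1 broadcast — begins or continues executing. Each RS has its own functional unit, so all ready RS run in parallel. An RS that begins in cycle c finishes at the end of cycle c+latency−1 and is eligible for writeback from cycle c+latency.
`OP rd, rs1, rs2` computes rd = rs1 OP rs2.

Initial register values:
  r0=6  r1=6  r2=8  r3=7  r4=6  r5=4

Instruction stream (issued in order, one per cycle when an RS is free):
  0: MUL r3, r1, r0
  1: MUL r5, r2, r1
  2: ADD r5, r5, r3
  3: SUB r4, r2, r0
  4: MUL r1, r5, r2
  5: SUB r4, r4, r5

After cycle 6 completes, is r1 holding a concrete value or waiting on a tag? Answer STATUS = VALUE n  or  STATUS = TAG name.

cycle 1: issue MUL r3<-Mul1 // r0:6,r1:6,r2:8,r3:Mul1,r4:6,r5:4
cycle 2: issue MUL r5<-Mul2 // r0:6,r1:6,r2:8,r3:Mul1,r4:6,r5:Mul2
cycle 3: issue ADD r5<-Add1 // r0:6,r1:6,r2:8,r3:Mul1,r4:6,r5:Add1
cycle 4: issue SUB r4<-Add2 // r0:6,r1:6,r2:8,r3:Mul1,r4:Add2,r5:Add1
cycle 5: CDB Mul1=36; issue MUL r1<-Mul1 // r0:6,r1:Mul1,r2:8,r3:36,r4:Add2,r5:Add1
cycle 6: CDB Mul2=48; stall // r0:6,r1:Mul1,r2:8,r3:36,r4:Add2,r5:Add1

STATUS = TAG Mul1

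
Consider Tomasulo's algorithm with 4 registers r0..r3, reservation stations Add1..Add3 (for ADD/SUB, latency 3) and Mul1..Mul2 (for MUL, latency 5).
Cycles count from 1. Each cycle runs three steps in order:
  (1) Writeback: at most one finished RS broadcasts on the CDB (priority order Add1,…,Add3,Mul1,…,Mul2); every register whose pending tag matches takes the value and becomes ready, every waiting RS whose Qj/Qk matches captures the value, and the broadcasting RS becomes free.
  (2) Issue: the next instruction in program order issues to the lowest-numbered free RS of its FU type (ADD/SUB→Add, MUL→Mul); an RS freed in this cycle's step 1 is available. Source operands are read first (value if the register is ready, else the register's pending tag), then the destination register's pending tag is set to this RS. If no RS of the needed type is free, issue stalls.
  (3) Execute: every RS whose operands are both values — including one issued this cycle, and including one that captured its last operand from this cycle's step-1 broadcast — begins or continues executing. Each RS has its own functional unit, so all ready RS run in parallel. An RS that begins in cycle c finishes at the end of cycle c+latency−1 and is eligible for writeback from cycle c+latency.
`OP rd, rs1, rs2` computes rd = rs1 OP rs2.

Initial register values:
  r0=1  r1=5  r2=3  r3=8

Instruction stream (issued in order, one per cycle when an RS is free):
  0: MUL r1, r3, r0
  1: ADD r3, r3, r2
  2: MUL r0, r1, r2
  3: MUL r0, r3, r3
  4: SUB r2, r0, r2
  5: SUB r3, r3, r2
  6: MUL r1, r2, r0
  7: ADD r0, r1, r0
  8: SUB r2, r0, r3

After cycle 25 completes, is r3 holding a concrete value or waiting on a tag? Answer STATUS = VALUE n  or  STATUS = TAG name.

  c1: issue MUL r1<-Mul1  regs: r0:1,r1:Mul1,r2:3,r3:8
  c2: issue ADD r3<-Add1  regs: r0:1,r1:Mul1,r2:3,r3:Add1
  c3: issue MUL r0<-Mul2  regs: r0:Mul2,r1:Mul1,r2:3,r3:Add1
  c4: stall  regs: r0:Mul2,r1:Mul1,r2:3,r3:Add1
  c5: CDB Add1=11; stall  regs: r0:Mul2,r1:Mul1,r2:3,r3:11
  c6: CDB Mul1=8; issue MUL r0<-Mul1  regs: r0:Mul1,r1:8,r2:3,r3:11
  c7: issue SUB r2<-Add1  regs: r0:Mul1,r1:8,r2:Add1,r3:11
  c8: issue SUB r3<-Add2  regs: r0:Mul1,r1:8,r2:Add1,r3:Add2
  c9: stall  regs: r0:Mul1,r1:8,r2:Add1,r3:Add2
  c10: stall  regs: r0:Mul1,r1:8,r2:Add1,r3:Add2
  c11: CDB Mul1=121; issue MUL r1<-Mul1  regs: r0:121,r1:Mul1,r2:Add1,r3:Add2
  c12: CDB Mul2=24; issue ADD r0<-Add3  regs: r0:Add3,r1:Mul1,r2:Add1,r3:Add2
  c13: stall  regs: r0:Add3,r1:Mul1,r2:Add1,r3:Add2
  c14: CDB Add1=118; issue SUB r2<-Add1  regs: r0:Add3,r1:Mul1,r2:Add1,r3:Add2
  c15: -  regs: r0:Add3,r1:Mul1,r2:Add1,r3:Add2
  c16: -  regs: r0:Add3,r1:Mul1,r2:Add1,r3:Add2
  c17: CDB Add2=-107  regs: r0:Add3,r1:Mul1,r2:Add1,r3:-107
  c18: -  regs: r0:Add3,r1:Mul1,r2:Add1,r3:-107
  c19: CDB Mul1=14278  regs: r0:Add3,r1:14278,r2:Add1,r3:-107
  c20: -  regs: r0:Add3,r1:14278,r2:Add1,r3:-107
  c21: -  regs: r0:Add3,r1:14278,r2:Add1,r3:-107
  c22: CDB Add3=14399  regs: r0:14399,r1:14278,r2:Add1,r3:-107
  c23: -  regs: r0:14399,r1:14278,r2:Add1,r3:-107
  c24: -  regs: r0:14399,r1:14278,r2:Add1,r3:-107
  c25: CDB Add1=14506  regs: r0:14399,r1:14278,r2:14506,r3:-107

STATUS = VALUE -107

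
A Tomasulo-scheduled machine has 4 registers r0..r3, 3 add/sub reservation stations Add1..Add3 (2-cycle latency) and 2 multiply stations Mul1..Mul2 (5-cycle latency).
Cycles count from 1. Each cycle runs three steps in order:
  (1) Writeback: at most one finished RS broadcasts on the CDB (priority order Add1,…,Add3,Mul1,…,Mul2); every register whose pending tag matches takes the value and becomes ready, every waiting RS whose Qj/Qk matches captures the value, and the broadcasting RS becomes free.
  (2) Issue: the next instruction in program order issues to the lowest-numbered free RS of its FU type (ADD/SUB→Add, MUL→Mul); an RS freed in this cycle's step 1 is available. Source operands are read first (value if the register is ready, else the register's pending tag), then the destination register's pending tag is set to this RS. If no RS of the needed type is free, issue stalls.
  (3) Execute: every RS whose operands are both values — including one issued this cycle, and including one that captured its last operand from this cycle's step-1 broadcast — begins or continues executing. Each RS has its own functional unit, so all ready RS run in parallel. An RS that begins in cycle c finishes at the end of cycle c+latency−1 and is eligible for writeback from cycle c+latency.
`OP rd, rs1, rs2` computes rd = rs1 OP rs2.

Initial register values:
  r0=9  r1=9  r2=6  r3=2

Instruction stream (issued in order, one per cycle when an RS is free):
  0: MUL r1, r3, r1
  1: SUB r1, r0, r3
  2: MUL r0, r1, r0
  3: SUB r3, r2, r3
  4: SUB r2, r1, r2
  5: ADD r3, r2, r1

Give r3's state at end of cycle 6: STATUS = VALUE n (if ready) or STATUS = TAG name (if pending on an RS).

STATUS = TAG Add1

  c1: issue MUL r1<-Mul1  regs: r0:9,r1:Mul1,r2:6,r3:2
  c2: issue SUB r1<-Add1  regs: r0:9,r1:Add1,r2:6,r3:2
  c3: issue MUL r0<-Mul2  regs: r0:Mul2,r1:Add1,r2:6,r3:2
  c4: CDB Add1=7; issue SUB r3<-Add1  regs: r0:Mul2,r1:7,r2:6,r3:Add1
  c5: issue SUB r2<-Add2  regs: r0:Mul2,r1:7,r2:Add2,r3:Add1
  c6: CDB Add1=4; issue ADD r3<-Add1  regs: r0:Mul2,r1:7,r2:Add2,r3:Add1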